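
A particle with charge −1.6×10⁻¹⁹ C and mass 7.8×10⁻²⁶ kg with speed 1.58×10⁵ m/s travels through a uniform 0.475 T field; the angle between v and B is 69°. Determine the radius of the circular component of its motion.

r ≈ 0.151 m

v⊥ = v sinθ = 1.58×10⁵·sin69° ≈ 1.475×10⁵ m/s.
r = m v⊥/(|q|B) = (7.8×10⁻²⁶)(1.475×10⁵)/((1.6×10⁻¹⁹)(0.475)) ≈ 0.151 m.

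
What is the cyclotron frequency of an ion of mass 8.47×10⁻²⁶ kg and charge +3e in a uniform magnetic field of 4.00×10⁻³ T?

f = |q|B/(2πm).
f = (4.806×10⁻¹⁹)(4.00×10⁻³)/(2π·8.47×10⁻²⁶) ≈ 3610 Hz.

f ≈ 3610 Hz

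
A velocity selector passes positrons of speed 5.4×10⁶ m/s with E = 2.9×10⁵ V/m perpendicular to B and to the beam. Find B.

B = 0.054 T

Balance of forces in the selector: qE = qvB ⇒ B = E/v.
B = 2.9×10⁵/5.4×10⁶ = 0.054 T.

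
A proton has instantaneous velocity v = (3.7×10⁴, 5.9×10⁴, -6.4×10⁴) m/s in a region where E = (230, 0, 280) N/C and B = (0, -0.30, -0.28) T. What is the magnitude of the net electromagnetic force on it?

|F| ≈ 6.17×10⁻¹⁵ N

v×B = (-3.57×10⁴, 1.04×10⁴, -1.11×10⁴) N/C.
E + v×B = (-3.55×10⁴, 1.04×10⁴, -1.08×10⁴) N/C.
F = q(E + v×B) = (1.602×10⁻¹⁹ C)·(-3.55×10⁴, 1.04×10⁴, -1.08×10⁴) = (-5.69×10⁻¹⁵, 1.66×10⁻¹⁵, -1.73×10⁻¹⁵) N.
|F| = 6.17×10⁻¹⁵ N.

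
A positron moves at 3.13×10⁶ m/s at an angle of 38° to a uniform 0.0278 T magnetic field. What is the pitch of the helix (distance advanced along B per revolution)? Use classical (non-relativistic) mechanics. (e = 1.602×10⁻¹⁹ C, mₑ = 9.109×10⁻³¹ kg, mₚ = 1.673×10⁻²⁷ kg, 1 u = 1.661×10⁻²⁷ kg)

p ≈ 3.17×10⁻³ m

v∥ = v cosθ = 3.13×10⁶·cos38° ≈ 2.466×10⁶ m/s.
T = 2πm/(|q|B) = 2π(9.109×10⁻³¹)/((1.602×10⁻¹⁹)(0.0278)) ≈ 1.285×10⁻⁹ s.
pitch = v∥ T = (2.466×10⁶)(1.285×10⁻⁹) ≈ 3.17×10⁻³ m.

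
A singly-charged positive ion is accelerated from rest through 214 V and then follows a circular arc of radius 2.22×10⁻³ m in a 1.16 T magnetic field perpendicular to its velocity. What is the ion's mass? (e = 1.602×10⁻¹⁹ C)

m ≈ 2.48×10⁻²⁷ kg

Combine |q|V = ½mv² and r = mv/(|q|B): eliminate v to get m = qB²r²/(2V).
m = (1.602×10⁻¹⁹)(1.16)²(2.22×10⁻³)²/(2·214) ≈ 2.48×10⁻²⁷ kg.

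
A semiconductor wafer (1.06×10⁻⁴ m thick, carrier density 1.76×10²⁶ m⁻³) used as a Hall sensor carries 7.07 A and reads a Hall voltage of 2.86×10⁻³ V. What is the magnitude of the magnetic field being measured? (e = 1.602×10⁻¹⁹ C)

From V_H = IB/(n e t), B = V_H n e t / I.
B = (2.86×10⁻³)(1.76×10²⁶)(1.602×10⁻¹⁹)(1.06×10⁻⁴)/7.07 ≈ 1.21 T.

B ≈ 1.21 T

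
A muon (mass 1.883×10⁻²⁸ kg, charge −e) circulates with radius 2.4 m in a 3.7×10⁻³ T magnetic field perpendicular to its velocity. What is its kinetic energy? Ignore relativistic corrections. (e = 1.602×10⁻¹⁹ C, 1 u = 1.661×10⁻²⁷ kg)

KE ≈ 3.4×10⁴ eV

v = |q|Br/m, then KE = ½mv² = (qBr)²/(2m).
v = (1.602×10⁻¹⁹)(3.7×10⁻³)(2.4)/1.883×10⁻²⁸ ≈ 7.555×10⁶ m/s.
KE = ½(1.883×10⁻²⁸)(7.555×10⁶)² ≈ 5.4×10⁻¹⁵ J = 3.4×10⁴ eV.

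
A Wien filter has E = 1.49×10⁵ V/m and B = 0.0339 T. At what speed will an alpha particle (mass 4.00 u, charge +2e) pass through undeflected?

For undeflected motion the electric and magnetic forces balance: qE = qvB.
v = E/B = 1.49×10⁵/0.0339 = 4.40×10⁶ m/s.

v = 4.40×10⁶ m/s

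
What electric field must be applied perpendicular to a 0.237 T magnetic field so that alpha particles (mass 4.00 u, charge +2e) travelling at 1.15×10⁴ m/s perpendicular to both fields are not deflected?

For straight-line motion qE = qvB, so E = vB.
E = 1.15×10⁴ × 0.237 = 2730 V/m.

E = 2730 V/m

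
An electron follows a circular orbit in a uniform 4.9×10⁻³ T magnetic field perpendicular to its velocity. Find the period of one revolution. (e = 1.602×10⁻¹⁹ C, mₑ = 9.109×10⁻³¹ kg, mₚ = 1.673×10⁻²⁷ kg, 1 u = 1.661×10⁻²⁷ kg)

T ≈ 7.3×10⁻⁹ s

The cyclotron period depends only on m, q, B: T = 2πm/(|q|B).
T = 2π(9.109×10⁻³¹)/((1.602×10⁻¹⁹)(4.9×10⁻³)) ≈ 7.3×10⁻⁹ s.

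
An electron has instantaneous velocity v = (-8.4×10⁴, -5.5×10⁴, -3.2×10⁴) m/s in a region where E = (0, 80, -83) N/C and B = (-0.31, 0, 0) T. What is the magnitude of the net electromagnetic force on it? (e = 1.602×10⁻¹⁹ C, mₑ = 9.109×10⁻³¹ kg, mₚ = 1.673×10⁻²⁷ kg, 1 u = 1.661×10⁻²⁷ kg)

v×B = (0, 9920, -1.70×10⁴) N/C.
E + v×B = (0, 1.00×10⁴, -1.71×10⁴) N/C.
F = q(E + v×B) = (−1.602×10⁻¹⁹ C)·(0, 1.00×10⁴, -1.71×10⁴) = (0, -1.60×10⁻¹⁵, 2.74×10⁻¹⁵) N.
|F| = 3.18×10⁻¹⁵ N.

|F| ≈ 3.18×10⁻¹⁵ N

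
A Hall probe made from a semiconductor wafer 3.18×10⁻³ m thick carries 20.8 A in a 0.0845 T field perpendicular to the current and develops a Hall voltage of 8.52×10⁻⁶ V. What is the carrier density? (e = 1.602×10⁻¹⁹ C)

From V_H = IB/(n e t), n = IB/(V_H e t).
n = (20.8)(0.0845)/((8.52×10⁻⁶)(1.602×10⁻¹⁹)(3.18×10⁻³)) ≈ 4.05×10²⁶ m⁻³.

n ≈ 4.05×10²⁶ m⁻³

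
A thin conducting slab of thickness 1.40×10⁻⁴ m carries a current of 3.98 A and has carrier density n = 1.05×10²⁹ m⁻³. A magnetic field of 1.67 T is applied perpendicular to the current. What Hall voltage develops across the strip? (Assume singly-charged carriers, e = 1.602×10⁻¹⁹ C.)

V_H = IB/(n e t).
V_H = (3.98)(1.67)/((1.05×10²⁹)(1.602×10⁻¹⁹)(1.40×10⁻⁴)) ≈ 2.82×10⁻⁶ V.

V_H ≈ 2.82×10⁻⁶ V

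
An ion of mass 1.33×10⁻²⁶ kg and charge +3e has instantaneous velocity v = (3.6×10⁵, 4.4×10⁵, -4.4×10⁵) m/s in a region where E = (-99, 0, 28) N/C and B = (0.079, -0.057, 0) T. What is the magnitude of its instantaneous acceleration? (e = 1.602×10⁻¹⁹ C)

|a| ≈ 2.53×10¹² m/s²

v×B = (-2.51×10⁴, -3.48×10⁴, -5.53×10⁴) N/C.
E + v×B = (-2.52×10⁴, -3.48×10⁴, -5.53×10⁴) N/C.
F = q(E + v×B) = (4.806×10⁻¹⁹ C)·(-2.52×10⁴, -3.48×10⁴, -5.53×10⁴) = (-1.21×10⁻¹⁴, -1.67×10⁻¹⁴, -2.66×10⁻¹⁴) N.
|a| = |F|/m = 3.362×10⁻¹⁴/1.33×10⁻²⁶ ≈ 2.53×10¹² m/s².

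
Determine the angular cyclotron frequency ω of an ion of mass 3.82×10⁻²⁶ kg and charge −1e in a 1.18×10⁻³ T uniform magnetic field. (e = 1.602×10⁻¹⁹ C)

ω ≈ 4950 rad/s

ω = |q|B/m.
ω = (1.602×10⁻¹⁹)(1.18×10⁻³)/3.82×10⁻²⁶ ≈ 4950 rad/s.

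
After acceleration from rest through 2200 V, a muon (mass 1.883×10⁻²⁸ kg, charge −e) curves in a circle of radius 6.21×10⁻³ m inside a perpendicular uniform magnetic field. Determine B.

B ≈ 0.366 T

v = √(2|q|V/m) = √(2·1.602×10⁻¹⁹·2200/1.883×10⁻²⁸) ≈ 1.935×10⁶ m/s.
B = mv/(|q|r) = (1.883×10⁻²⁸)(1.935×10⁶)/((1.602×10⁻¹⁹)(6.21×10⁻³)) ≈ 0.366 T.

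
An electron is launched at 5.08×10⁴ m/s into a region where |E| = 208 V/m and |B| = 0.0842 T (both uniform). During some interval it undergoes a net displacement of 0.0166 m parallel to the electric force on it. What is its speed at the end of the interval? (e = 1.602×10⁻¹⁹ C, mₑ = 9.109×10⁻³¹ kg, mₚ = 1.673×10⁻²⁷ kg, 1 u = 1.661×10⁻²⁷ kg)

B does no work; ΔKE = |q|E d.
½mv_f² = ½mv₀² + |q|Ed = ½(9.109×10⁻³¹)(5.08×10⁴)² + (1.602×10⁻¹⁹)(208)(0.0166) ≈ 1.175×10⁻²¹ J + 5.531×10⁻¹⁹ J ≈ 5.543×10⁻¹⁹ J.
v_f = √(2·5.543×10⁻¹⁹/9.109×10⁻³¹) ≈ 1.10×10⁶ m/s.

v_f ≈ 1.10×10⁶ m/s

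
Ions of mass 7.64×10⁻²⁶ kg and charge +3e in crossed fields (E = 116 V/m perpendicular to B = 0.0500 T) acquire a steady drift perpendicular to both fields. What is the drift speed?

v_d ≈ 2320 m/s

The steady drift has the magnetic force balancing the electric force, so v_d = E/B.
v_d = 116/0.0500 = 2320 m/s.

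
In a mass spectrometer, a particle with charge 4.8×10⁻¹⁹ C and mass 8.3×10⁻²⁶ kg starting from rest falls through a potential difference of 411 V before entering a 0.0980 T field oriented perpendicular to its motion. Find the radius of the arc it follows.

Acceleration: |q|V = ½mv² ⇒ v = √(2|q|V/m) = √(2·4.8×10⁻¹⁹·411/8.3×10⁻²⁶) ≈ 6.895×10⁴ m/s.
In the field: r = mv/(|q|B) = (8.3×10⁻²⁶)(6.895×10⁴)/((4.8×10⁻¹⁹)(0.0980)) ≈ 0.122 m.

r ≈ 0.122 m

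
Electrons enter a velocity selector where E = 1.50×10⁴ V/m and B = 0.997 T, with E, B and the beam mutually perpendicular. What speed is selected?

Zero net Lorentz force requires |qE| = |q v×B|, i.e. E = vB.
v = E/B = 1.50×10⁴/0.997 = 1.50×10⁴ m/s.
The result is independent of the particle's charge and mass.

v = 1.50×10⁴ m/s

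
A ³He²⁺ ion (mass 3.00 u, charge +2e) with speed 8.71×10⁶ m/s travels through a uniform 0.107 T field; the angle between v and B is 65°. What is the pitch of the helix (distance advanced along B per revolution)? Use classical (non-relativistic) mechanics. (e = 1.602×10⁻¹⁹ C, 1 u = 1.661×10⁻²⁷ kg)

p ≈ 3.36 m

v∥ = v cosθ = 8.71×10⁶·cos65° ≈ 3.681×10⁶ m/s.
T = 2πm/(|q|B) = 2π(4.983×10⁻²⁷)/((3.204×10⁻¹⁹)(0.107)) ≈ 9.133×10⁻⁷ s.
pitch = v∥ T = (3.681×10⁶)(9.133×10⁻⁷) ≈ 3.36 m.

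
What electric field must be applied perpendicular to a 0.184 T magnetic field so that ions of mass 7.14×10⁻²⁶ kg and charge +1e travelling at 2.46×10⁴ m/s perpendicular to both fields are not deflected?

E = 4530 V/m

For straight-line motion qE = qvB, so E = vB.
E = 2.46×10⁴ × 0.184 = 4530 V/m.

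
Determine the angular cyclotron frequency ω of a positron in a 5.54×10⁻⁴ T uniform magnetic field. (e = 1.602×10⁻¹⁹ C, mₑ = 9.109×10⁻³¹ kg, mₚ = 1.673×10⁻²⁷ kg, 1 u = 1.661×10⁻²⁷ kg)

ω = |q|B/m.
ω = (1.602×10⁻¹⁹)(5.54×10⁻⁴)/9.109×10⁻³¹ ≈ 9.74×10⁷ rad/s.

ω ≈ 9.74×10⁷ rad/s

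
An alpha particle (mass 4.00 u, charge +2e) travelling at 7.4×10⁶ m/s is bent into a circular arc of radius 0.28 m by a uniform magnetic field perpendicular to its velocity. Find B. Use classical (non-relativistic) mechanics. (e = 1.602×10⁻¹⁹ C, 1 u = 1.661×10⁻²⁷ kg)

B ≈ 0.55 T

From |q|vB = mv²/r, B = mv/(|q|r).
B = (6.644×10⁻²⁷)(7.4×10⁶)/((3.204×10⁻¹⁹)(0.28)) ≈ 0.55 T.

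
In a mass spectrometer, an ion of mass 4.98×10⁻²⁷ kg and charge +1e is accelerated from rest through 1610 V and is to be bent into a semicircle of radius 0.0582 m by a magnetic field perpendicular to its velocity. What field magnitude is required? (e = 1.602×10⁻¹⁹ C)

B ≈ 0.172 T

v = √(2|q|V/m) = √(2·1.602×10⁻¹⁹·1610/4.98×10⁻²⁷) ≈ 3.218×10⁵ m/s.
B = mv/(|q|r) = (4.98×10⁻²⁷)(3.218×10⁵)/((1.602×10⁻¹⁹)(0.0582)) ≈ 0.172 T.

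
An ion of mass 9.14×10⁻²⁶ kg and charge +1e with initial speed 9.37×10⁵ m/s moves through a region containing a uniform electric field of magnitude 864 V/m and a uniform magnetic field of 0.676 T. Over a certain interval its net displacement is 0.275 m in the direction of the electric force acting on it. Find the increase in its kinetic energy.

ΔKE ≈ 3.81×10⁻¹⁷ J

The magnetic force is always ⟂ v and does no work; only the electric force changes KE.
ΔKE = F_E · d = |q|E d = (1.602×10⁻¹⁹)(864)(0.275) ≈ 3.81×10⁻¹⁷ J.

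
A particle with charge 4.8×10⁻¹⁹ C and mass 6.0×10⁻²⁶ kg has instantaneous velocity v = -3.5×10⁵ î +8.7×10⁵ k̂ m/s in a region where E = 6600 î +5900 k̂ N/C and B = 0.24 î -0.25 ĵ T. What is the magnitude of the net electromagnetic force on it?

v×B = (2.18×10⁵, 2.09×10⁵, 8.75×10⁴) N/C.
E + v×B = (2.24×10⁵, 2.09×10⁵, 9.34×10⁴) N/C.
F = q(E + v×B) = (4.8×10⁻¹⁹ C)·(2.24×10⁵, 2.09×10⁵, 9.34×10⁴) = (1.08×10⁻¹³, 1.00×10⁻¹³, 4.48×10⁻¹⁴) N.
|F| = 1.54×10⁻¹³ N.

|F| ≈ 1.54×10⁻¹³ N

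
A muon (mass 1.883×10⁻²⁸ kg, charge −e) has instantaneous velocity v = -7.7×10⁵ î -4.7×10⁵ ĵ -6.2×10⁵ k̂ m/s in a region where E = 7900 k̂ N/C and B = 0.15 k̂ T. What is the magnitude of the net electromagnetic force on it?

|F| ≈ 2.17×10⁻¹⁴ N

v×B = (-7.05×10⁴, 1.16×10⁵, 0) N/C.
E + v×B = (-7.05×10⁴, 1.16×10⁵, 7900) N/C.
F = q(E + v×B) = (−1.602×10⁻¹⁹ C)·(-7.05×10⁴, 1.16×10⁵, 7900) = (1.13×10⁻¹⁴, -1.85×10⁻¹⁴, -1.27×10⁻¹⁵) N.
|F| = 2.17×10⁻¹⁴ N.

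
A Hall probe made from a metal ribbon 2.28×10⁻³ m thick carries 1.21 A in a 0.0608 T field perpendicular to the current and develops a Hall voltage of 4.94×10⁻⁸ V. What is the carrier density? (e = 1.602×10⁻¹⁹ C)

From V_H = IB/(n e t), n = IB/(V_H e t).
n = (1.21)(0.0608)/((4.94×10⁻⁸)(1.602×10⁻¹⁹)(2.28×10⁻³)) ≈ 4.08×10²⁷ m⁻³.

n ≈ 4.08×10²⁷ m⁻³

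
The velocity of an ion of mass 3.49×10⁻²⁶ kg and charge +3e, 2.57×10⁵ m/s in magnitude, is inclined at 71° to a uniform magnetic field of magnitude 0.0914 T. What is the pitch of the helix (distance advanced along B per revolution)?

v∥ = v cosθ = 2.57×10⁵·cos71° ≈ 8.367×10⁴ m/s.
T = 2πm/(|q|B) = 2π(3.49×10⁻²⁶)/((4.806×10⁻¹⁹)(0.0914)) ≈ 4.992×10⁻⁶ s.
pitch = v∥ T = (8.367×10⁴)(4.992×10⁻⁶) ≈ 0.418 m.

p ≈ 0.418 m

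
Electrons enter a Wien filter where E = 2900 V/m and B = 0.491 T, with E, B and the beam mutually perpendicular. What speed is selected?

v = 5910 m/s

Zero net Lorentz force requires |qE| = |q v×B|, i.e. E = vB.
v = E/B = 2900/0.491 = 5910 m/s.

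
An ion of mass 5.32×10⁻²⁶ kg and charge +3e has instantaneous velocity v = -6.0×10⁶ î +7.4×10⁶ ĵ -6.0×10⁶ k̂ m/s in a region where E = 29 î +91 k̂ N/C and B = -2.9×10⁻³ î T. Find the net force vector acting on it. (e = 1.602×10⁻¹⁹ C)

F ≈ (1.39×10⁻¹⁷, 8.36×10⁻¹⁵, 1.04×10⁻¹⁴) N

v×B = (0, 1.74×10⁴, 2.15×10⁴) N/C.
E + v×B = (29.0, 1.74×10⁴, 2.16×10⁴) N/C.
F = q(E + v×B) = (4.806×10⁻¹⁹ C)·(29.0, 1.74×10⁴, 2.16×10⁴) = (1.39×10⁻¹⁷, 8.36×10⁻¹⁵, 1.04×10⁻¹⁴) N.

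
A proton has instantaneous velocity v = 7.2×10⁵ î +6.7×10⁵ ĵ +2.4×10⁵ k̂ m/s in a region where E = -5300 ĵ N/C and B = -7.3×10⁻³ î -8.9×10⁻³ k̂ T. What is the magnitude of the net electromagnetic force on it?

|F| ≈ 1.24×10⁻¹⁵ N

v×B = (-5960, 4660, 4890) N/C.
E + v×B = (-5960, -644, 4890) N/C.
F = q(E + v×B) = (1.602×10⁻¹⁹ C)·(-5960, -644, 4890) = (-9.55×10⁻¹⁶, -1.03×10⁻¹⁶, 7.84×10⁻¹⁶) N.
|F| = 1.24×10⁻¹⁵ N.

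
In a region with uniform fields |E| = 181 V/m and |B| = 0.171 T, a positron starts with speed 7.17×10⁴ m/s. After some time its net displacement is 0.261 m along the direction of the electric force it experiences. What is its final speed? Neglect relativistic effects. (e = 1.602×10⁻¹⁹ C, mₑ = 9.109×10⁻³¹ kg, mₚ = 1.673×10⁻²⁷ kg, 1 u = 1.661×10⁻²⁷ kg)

B does no work; ΔKE = |q|E d.
½mv_f² = ½mv₀² + |q|Ed = ½(9.109×10⁻³¹)(7.17×10⁴)² + (1.602×10⁻¹⁹)(181)(0.261) ≈ 2.341×10⁻²¹ J + 7.568×10⁻¹⁸ J ≈ 7.570×10⁻¹⁸ J.
v_f = √(2·7.570×10⁻¹⁸/9.109×10⁻³¹) ≈ 4.08×10⁶ m/s.

v_f ≈ 4.08×10⁶ m/s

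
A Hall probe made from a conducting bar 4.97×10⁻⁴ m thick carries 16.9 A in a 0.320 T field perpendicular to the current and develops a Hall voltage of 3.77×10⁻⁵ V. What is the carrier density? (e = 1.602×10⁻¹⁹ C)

n ≈ 1.80×10²⁷ m⁻³

From V_H = IB/(n e t), n = IB/(V_H e t).
n = (16.9)(0.320)/((3.77×10⁻⁵)(1.602×10⁻¹⁹)(4.97×10⁻⁴)) ≈ 1.80×10²⁷ m⁻³.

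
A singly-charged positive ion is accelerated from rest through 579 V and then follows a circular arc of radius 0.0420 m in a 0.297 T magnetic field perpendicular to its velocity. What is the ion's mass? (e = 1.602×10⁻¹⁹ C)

Combine |q|V = ½mv² and r = mv/(|q|B): eliminate v to get m = qB²r²/(2V).
m = (1.602×10⁻¹⁹)(0.297)²(0.0420)²/(2·579) ≈ 2.15×10⁻²⁶ kg.

m ≈ 2.15×10⁻²⁶ kg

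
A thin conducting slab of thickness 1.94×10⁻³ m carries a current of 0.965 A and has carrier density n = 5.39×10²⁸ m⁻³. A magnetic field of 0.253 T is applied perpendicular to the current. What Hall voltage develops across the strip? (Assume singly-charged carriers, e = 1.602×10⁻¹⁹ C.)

V_H ≈ 1.46×10⁻⁸ V

V_H = IB/(n e t).
V_H = (0.965)(0.253)/((5.39×10²⁸)(1.602×10⁻¹⁹)(1.94×10⁻³)) ≈ 1.46×10⁻⁸ V.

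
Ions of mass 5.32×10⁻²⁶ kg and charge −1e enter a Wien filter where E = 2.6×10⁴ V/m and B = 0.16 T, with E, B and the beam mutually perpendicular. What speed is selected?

Zero net Lorentz force requires |qE| = |q v×B|, i.e. E = vB.
v = E/B = 2.6×10⁴/0.16 = 1.6×10⁵ m/s.

v = 1.6×10⁵ m/s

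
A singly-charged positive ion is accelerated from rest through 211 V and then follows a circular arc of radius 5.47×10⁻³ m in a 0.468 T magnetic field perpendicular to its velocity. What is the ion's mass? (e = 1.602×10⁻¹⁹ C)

m ≈ 2.49×10⁻²⁷ kg

Combine |q|V = ½mv² and r = mv/(|q|B): eliminate v to get m = qB²r²/(2V).
m = (1.602×10⁻¹⁹)(0.468)²(5.47×10⁻³)²/(2·211) ≈ 2.49×10⁻²⁷ kg.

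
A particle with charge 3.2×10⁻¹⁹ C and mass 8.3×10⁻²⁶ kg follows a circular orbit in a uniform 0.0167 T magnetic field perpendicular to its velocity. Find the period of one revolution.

T ≈ 9.76×10⁻⁵ s

The cyclotron period depends only on m, q, B: T = 2πm/(|q|B).
T = 2π(8.3×10⁻²⁶)/((3.2×10⁻¹⁹)(0.0167)) ≈ 9.76×10⁻⁵ s.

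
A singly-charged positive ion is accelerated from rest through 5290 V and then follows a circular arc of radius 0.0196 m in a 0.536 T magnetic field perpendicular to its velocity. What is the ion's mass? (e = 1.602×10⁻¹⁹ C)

Combine |q|V = ½mv² and r = mv/(|q|B): eliminate v to get m = qB²r²/(2V).
m = (1.602×10⁻¹⁹)(0.536)²(0.0196)²/(2·5290) ≈ 1.67×10⁻²⁷ kg.

m ≈ 1.67×10⁻²⁷ kg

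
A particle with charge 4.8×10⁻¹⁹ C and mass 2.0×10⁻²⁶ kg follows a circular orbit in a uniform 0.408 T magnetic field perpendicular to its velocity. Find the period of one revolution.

T ≈ 6.42×10⁻⁷ s

The cyclotron period depends only on m, q, B: T = 2πm/(|q|B).
T = 2π(2.0×10⁻²⁶)/((4.8×10⁻¹⁹)(0.408)) ≈ 6.42×10⁻⁷ s.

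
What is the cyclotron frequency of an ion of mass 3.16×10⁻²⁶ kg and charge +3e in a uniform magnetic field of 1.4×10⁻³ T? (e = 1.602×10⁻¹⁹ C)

f ≈ 3400 Hz

f = |q|B/(2πm).
f = (4.806×10⁻¹⁹)(1.4×10⁻³)/(2π·3.16×10⁻²⁶) ≈ 3400 Hz.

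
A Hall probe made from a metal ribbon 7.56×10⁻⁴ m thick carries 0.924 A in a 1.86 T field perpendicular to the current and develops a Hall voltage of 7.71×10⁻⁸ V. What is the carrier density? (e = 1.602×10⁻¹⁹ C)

From V_H = IB/(n e t), n = IB/(V_H e t).
n = (0.924)(1.86)/((7.71×10⁻⁸)(1.602×10⁻¹⁹)(7.56×10⁻⁴)) ≈ 1.84×10²⁹ m⁻³.

n ≈ 1.84×10²⁹ m⁻³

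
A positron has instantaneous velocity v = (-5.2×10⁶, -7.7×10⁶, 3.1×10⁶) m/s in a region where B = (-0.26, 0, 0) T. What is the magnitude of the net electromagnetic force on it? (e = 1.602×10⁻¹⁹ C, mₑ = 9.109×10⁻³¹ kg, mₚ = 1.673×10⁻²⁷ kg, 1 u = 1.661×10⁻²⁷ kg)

v×B = (0, -8.06×10⁵, -2.00×10⁶) N/C.
F = q v×B = (1.602×10⁻¹⁹ C)·(0, -8.06×10⁵, -2.00×10⁶) = (0, -1.29×10⁻¹³, -3.21×10⁻¹³) N.
|F| = 3.46×10⁻¹³ N.

|F| ≈ 3.46×10⁻¹³ N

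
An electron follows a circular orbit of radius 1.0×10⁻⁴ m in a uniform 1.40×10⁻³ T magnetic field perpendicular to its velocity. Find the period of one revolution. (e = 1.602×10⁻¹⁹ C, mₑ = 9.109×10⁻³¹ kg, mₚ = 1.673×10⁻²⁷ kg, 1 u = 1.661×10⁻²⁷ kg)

The cyclotron period depends only on m, q, B: T = 2πm/(|q|B).
T = 2π(9.109×10⁻³¹)/((1.602×10⁻¹⁹)(1.40×10⁻³)) ≈ 2.55×10⁻⁸ s.

T ≈ 2.55×10⁻⁸ s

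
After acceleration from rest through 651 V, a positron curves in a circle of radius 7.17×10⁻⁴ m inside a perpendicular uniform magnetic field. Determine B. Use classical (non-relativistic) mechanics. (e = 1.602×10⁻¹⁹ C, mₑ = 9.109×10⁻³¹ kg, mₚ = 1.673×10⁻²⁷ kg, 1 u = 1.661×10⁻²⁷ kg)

B ≈ 0.120 T

v = √(2|q|V/m) = √(2·1.602×10⁻¹⁹·651/9.109×10⁻³¹) ≈ 1.513×10⁷ m/s.
B = mv/(|q|r) = (9.109×10⁻³¹)(1.513×10⁷)/((1.602×10⁻¹⁹)(7.17×10⁻⁴)) ≈ 0.120 T.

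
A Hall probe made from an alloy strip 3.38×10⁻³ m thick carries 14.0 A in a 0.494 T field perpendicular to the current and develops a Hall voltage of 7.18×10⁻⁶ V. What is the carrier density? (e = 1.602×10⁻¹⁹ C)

n ≈ 1.78×10²⁷ m⁻³

From V_H = IB/(n e t), n = IB/(V_H e t).
n = (14.0)(0.494)/((7.18×10⁻⁶)(1.602×10⁻¹⁹)(3.38×10⁻³)) ≈ 1.78×10²⁷ m⁻³.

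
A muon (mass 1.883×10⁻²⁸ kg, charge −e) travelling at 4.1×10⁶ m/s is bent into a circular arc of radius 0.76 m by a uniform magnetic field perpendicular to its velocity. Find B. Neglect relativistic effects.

From |q|vB = mv²/r, B = mv/(|q|r).
B = (1.883×10⁻²⁸)(4.1×10⁶)/((1.602×10⁻¹⁹)(0.76)) ≈ 6.3×10⁻³ T.

B ≈ 6.3×10⁻³ T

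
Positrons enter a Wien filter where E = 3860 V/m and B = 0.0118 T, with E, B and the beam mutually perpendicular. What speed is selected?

For undeflected motion the electric and magnetic forces balance: qE = qvB.
v = E/B = 3860/0.0118 = 3.27×10⁵ m/s.

v = 3.27×10⁵ m/s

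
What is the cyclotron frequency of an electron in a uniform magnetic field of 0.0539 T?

f = |q|B/(2πm).
f = (1.602×10⁻¹⁹)(0.0539)/(2π·9.109×10⁻³¹) ≈ 1.51×10⁹ Hz.

f ≈ 1.51×10⁹ Hz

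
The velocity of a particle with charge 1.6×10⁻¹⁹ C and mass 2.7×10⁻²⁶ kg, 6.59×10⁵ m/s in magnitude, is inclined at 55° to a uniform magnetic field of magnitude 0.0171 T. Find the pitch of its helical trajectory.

p ≈ 23.4 m

v∥ = v cosθ = 6.59×10⁵·cos55° ≈ 3.780×10⁵ m/s.
T = 2πm/(|q|B) = 2π(2.7×10⁻²⁶)/((1.6×10⁻¹⁹)(0.0171)) ≈ 6.201×10⁻⁵ s.
pitch = v∥ T = (3.780×10⁵)(6.201×10⁻⁵) ≈ 23.4 m.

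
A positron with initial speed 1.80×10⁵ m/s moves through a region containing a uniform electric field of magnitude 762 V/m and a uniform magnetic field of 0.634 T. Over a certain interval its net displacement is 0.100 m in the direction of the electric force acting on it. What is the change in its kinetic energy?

The magnetic force is always ⟂ v and does no work; only the electric force changes KE.
ΔKE = F_E · d = |q|E d = (1.602×10⁻¹⁹)(762)(0.100) ≈ 1.22×10⁻¹⁷ J.

ΔKE ≈ 1.22×10⁻¹⁷ J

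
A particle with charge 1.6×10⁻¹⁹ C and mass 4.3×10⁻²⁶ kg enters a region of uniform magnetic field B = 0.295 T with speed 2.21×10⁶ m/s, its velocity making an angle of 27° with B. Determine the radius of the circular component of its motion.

r ≈ 0.914 m

v⊥ = v sinθ = 2.21×10⁶·sin27° ≈ 1.003×10⁶ m/s.
r = m v⊥/(|q|B) = (4.3×10⁻²⁶)(1.003×10⁶)/((1.6×10⁻¹⁹)(0.295)) ≈ 0.914 m.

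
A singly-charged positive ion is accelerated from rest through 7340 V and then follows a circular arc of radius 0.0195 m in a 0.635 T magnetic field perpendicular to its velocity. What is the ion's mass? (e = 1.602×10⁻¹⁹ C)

Combine |q|V = ½mv² and r = mv/(|q|B): eliminate v to get m = qB²r²/(2V).
m = (1.602×10⁻¹⁹)(0.635)²(0.0195)²/(2·7340) ≈ 1.67×10⁻²⁷ kg.

m ≈ 1.67×10⁻²⁷ kg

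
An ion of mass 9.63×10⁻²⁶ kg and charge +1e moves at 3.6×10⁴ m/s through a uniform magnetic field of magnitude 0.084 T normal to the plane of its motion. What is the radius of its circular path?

The magnetic force provides the centripetal force: |q|vB = mv²/r.
r = mv/(|q|B) = (9.63×10⁻²⁶)(3.6×10⁴)/((1.602×10⁻¹⁹)(0.084)) ≈ 0.26 m.

r ≈ 0.26 m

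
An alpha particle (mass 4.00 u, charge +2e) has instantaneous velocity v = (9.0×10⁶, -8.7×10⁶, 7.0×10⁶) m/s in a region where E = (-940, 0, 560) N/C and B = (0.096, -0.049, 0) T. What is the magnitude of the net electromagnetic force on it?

|F| ≈ 2.73×10⁻¹³ N

v×B = (3.43×10⁵, 6.72×10⁵, 3.94×10⁵) N/C.
E + v×B = (3.42×10⁵, 6.72×10⁵, 3.95×10⁵) N/C.
F = q(E + v×B) = (3.204×10⁻¹⁹ C)·(3.42×10⁵, 6.72×10⁵, 3.95×10⁵) = (1.10×10⁻¹³, 2.15×10⁻¹³, 1.26×10⁻¹³) N.
|F| = 2.73×10⁻¹³ N.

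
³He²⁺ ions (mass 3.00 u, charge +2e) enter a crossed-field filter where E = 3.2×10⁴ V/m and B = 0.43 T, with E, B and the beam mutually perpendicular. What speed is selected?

For undeflected motion the electric and magnetic forces balance: qE = qvB.
v = E/B = 3.2×10⁴/0.43 = 7.4×10⁴ m/s.

v = 7.4×10⁴ m/s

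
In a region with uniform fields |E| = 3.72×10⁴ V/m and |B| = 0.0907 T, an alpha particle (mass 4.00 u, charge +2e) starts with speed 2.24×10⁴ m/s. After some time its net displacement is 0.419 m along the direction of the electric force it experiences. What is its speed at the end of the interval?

v_f ≈ 1.23×10⁶ m/s

B does no work; ΔKE = |q|E d.
½mv_f² = ½mv₀² + |q|Ed = ½(6.644×10⁻²⁷)(2.24×10⁴)² + (3.204×10⁻¹⁹)(3.72×10⁴)(0.419) ≈ 1.667×10⁻¹⁸ J + 4.994×10⁻¹⁵ J ≈ 4.996×10⁻¹⁵ J.
v_f = √(2·4.996×10⁻¹⁵/6.644×10⁻²⁷) ≈ 1.23×10⁶ m/s.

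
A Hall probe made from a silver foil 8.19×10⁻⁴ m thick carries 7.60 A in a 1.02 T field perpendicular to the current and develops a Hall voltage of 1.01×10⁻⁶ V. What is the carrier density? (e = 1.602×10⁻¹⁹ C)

From V_H = IB/(n e t), n = IB/(V_H e t).
n = (7.60)(1.02)/((1.01×10⁻⁶)(1.602×10⁻¹⁹)(8.19×10⁻⁴)) ≈ 5.85×10²⁸ m⁻³.

n ≈ 5.85×10²⁸ m⁻³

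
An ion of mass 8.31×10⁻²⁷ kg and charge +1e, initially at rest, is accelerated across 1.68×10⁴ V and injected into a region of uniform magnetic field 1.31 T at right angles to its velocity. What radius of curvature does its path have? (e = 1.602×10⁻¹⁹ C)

Acceleration: |q|V = ½mv² ⇒ v = √(2|q|V/m) = √(2·1.602×10⁻¹⁹·1.68×10⁴/8.31×10⁻²⁷) ≈ 8.048×10⁵ m/s.
In the field: r = mv/(|q|B) = (8.31×10⁻²⁷)(8.048×10⁵)/((1.602×10⁻¹⁹)(1.31)) ≈ 0.0319 m.

r ≈ 0.0319 m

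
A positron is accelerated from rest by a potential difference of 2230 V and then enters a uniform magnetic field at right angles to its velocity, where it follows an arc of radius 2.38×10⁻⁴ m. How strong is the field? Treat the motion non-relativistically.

v = √(2|q|V/m) = √(2·1.602×10⁻¹⁹·2230/9.109×10⁻³¹) ≈ 2.801×10⁷ m/s.
B = mv/(|q|r) = (9.109×10⁻³¹)(2.801×10⁷)/((1.602×10⁻¹⁹)(2.38×10⁻⁴)) ≈ 0.669 T.

B ≈ 0.669 T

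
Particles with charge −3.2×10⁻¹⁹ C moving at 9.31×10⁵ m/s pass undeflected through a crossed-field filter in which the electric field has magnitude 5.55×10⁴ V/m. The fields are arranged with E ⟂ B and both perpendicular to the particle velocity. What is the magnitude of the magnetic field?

Balance of forces in the selector: qE = qvB ⇒ B = E/v.
B = 5.55×10⁴/9.31×10⁵ = 0.0596 T.

B = 0.0596 T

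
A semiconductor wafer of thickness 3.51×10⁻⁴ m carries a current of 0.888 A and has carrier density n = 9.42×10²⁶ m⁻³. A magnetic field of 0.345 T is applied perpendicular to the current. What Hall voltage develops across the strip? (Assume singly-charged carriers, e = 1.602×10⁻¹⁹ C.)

V_H ≈ 5.78×10⁻⁶ V

V_H = IB/(n e t).
V_H = (0.888)(0.345)/((9.42×10²⁶)(1.602×10⁻¹⁹)(3.51×10⁻⁴)) ≈ 5.78×10⁻⁶ V.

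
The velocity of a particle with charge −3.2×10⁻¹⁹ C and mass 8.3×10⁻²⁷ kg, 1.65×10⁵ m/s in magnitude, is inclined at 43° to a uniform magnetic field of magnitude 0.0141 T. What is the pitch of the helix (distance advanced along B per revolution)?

v∥ = v cosθ = 1.65×10⁵·cos43° ≈ 1.207×10⁵ m/s.
T = 2πm/(|q|B) = 2π(8.3×10⁻²⁷)/((3.2×10⁻¹⁹)(0.0141)) ≈ 1.156×10⁻⁵ s.
pitch = v∥ T = (1.207×10⁵)(1.156×10⁻⁵) ≈ 1.39 m.

p ≈ 1.39 m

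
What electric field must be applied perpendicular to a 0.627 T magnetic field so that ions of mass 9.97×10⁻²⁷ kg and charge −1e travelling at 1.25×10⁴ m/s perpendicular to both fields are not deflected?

E = 7840 V/m

For straight-line motion qE = qvB, so E = vB.
E = 1.25×10⁴ × 0.627 = 7840 V/m.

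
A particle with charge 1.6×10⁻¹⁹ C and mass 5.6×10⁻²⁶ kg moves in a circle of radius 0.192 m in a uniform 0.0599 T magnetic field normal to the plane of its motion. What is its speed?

From |q|vB = mv²/r, v = |q|Br/m.
v = (1.6×10⁻¹⁹)(0.0599)(0.192)/5.6×10⁻²⁶ ≈ 3.29×10⁴ m/s.

v ≈ 3.29×10⁴ m/s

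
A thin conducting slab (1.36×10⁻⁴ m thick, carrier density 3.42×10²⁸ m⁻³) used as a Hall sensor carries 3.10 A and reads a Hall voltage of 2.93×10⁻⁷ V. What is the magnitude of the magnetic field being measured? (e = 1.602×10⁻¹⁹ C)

From V_H = IB/(n e t), B = V_H n e t / I.
B = (2.93×10⁻⁷)(3.42×10²⁸)(1.602×10⁻¹⁹)(1.36×10⁻⁴)/3.10 ≈ 0.0704 T.

B ≈ 0.0704 T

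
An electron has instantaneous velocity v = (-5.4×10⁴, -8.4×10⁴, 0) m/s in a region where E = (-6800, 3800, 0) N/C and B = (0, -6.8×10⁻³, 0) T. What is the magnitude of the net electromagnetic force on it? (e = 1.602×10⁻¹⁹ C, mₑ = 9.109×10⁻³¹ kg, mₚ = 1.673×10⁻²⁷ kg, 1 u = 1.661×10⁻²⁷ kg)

v×B = (0, 0, 367) N/C.
E + v×B = (-6800, 3800, 367) N/C.
F = q(E + v×B) = (−1.602×10⁻¹⁹ C)·(-6800, 3800, 367) = (1.09×10⁻¹⁵, -6.09×10⁻¹⁶, -5.88×10⁻¹⁷) N.
|F| = 1.25×10⁻¹⁵ N.

|F| ≈ 1.25×10⁻¹⁵ N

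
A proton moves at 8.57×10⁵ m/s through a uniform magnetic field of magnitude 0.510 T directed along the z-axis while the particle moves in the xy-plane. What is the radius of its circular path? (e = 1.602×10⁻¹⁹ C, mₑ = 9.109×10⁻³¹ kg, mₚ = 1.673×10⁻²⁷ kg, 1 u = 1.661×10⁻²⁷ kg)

r ≈ 0.0175 m

The magnetic force provides the centripetal force: |q|vB = mv²/r.
r = mv/(|q|B) = (1.673×10⁻²⁷)(8.57×10⁵)/((1.602×10⁻¹⁹)(0.510)) ≈ 0.0175 m.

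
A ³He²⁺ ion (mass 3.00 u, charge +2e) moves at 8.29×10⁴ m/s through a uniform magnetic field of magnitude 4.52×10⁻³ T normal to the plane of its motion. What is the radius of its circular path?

r ≈ 0.285 m

The magnetic force provides the centripetal force: |q|vB = mv²/r.
r = mv/(|q|B) = (4.983×10⁻²⁷)(8.29×10⁴)/((3.204×10⁻¹⁹)(4.52×10⁻³)) ≈ 0.285 m.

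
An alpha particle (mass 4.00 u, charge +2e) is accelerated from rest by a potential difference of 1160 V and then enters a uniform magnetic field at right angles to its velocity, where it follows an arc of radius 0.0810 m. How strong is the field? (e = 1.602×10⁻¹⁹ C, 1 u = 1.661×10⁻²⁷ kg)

B ≈ 0.0856 T

v = √(2|q|V/m) = √(2·3.204×10⁻¹⁹·1160/6.644×10⁻²⁷) ≈ 3.345×10⁵ m/s.
B = mv/(|q|r) = (6.644×10⁻²⁷)(3.345×10⁵)/((3.204×10⁻¹⁹)(0.0810)) ≈ 0.0856 T.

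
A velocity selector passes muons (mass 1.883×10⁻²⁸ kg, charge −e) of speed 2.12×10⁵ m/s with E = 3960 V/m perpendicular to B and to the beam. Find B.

B = 0.0187 T

Balance of forces in the selector: qE = qvB ⇒ B = E/v.
B = 3960/2.12×10⁵ = 0.0187 T.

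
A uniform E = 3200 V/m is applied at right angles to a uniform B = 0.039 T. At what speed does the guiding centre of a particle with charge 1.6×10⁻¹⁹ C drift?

In crossed fields the guiding centre drifts at v_d = |E×B|/B² = E/B, independent of charge and mass.
v_d = 3200/0.039 = 8.2×10⁴ m/s.

v_d ≈ 8.2×10⁴ m/s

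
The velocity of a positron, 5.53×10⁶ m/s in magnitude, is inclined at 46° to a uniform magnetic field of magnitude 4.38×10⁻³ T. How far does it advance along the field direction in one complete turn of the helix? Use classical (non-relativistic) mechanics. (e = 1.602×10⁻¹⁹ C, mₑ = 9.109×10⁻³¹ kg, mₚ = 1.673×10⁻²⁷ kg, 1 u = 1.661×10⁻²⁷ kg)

v∥ = v cosθ = 5.53×10⁶·cos46° ≈ 3.841×10⁶ m/s.
T = 2πm/(|q|B) = 2π(9.109×10⁻³¹)/((1.602×10⁻¹⁹)(4.38×10⁻³)) ≈ 8.157×10⁻⁹ s.
pitch = v∥ T = (3.841×10⁶)(8.157×10⁻⁹) ≈ 0.0313 m.

p ≈ 0.0313 m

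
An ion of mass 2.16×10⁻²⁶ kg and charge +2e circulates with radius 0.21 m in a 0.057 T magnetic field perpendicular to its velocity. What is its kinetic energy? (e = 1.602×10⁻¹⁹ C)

v = |q|Br/m, then KE = ½mv² = (qBr)²/(2m).
v = (3.204×10⁻¹⁹)(0.057)(0.21)/2.16×10⁻²⁶ ≈ 1.776×10⁵ m/s.
KE = ½(2.16×10⁻²⁶)(1.776×10⁵)² ≈ 3.4×10⁻¹⁶ J.

KE ≈ 3.4×10⁻¹⁶ J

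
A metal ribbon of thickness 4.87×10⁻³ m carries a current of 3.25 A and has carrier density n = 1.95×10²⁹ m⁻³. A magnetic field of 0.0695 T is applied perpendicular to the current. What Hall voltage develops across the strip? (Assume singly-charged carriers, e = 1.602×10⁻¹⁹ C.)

V_H = IB/(n e t).
V_H = (3.25)(0.0695)/((1.95×10²⁹)(1.602×10⁻¹⁹)(4.87×10⁻³)) ≈ 1.48×10⁻⁹ V.

V_H ≈ 1.48×10⁻⁹ V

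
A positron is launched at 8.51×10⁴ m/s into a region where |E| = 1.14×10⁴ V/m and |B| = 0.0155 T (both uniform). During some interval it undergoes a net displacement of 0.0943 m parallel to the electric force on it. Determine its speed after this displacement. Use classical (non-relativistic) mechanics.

v_f ≈ 1.94×10⁷ m/s

B does no work; ΔKE = |q|E d.
½mv_f² = ½mv₀² + |q|Ed = ½(9.109×10⁻³¹)(8.51×10⁴)² + (1.602×10⁻¹⁹)(1.14×10⁴)(0.0943) ≈ 3.298×10⁻²¹ J + 1.722×10⁻¹⁶ J ≈ 1.722×10⁻¹⁶ J.
v_f = √(2·1.722×10⁻¹⁶/9.109×10⁻³¹) ≈ 1.94×10⁷ m/s.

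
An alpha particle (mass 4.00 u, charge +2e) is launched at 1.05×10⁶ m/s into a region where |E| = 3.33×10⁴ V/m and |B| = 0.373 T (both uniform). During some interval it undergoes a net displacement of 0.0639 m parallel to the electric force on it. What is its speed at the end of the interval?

v_f ≈ 1.14×10⁶ m/s

B does no work; ΔKE = |q|E d.
½mv_f² = ½mv₀² + |q|Ed = ½(6.644×10⁻²⁷)(1.05×10⁶)² + (3.204×10⁻¹⁹)(3.33×10⁴)(0.0639) ≈ 3.663×10⁻¹⁵ J + 6.818×10⁻¹⁶ J ≈ 4.344×10⁻¹⁵ J.
v_f = √(2·4.344×10⁻¹⁵/6.644×10⁻²⁷) ≈ 1.14×10⁶ m/s.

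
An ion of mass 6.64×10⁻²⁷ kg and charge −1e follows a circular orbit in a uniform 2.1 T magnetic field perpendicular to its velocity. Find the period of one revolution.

The cyclotron period depends only on m, q, B: T = 2πm/(|q|B).
T = 2π(6.64×10⁻²⁷)/((1.602×10⁻¹⁹)(2.1)) ≈ 1.2×10⁻⁷ s.

T ≈ 1.2×10⁻⁷ s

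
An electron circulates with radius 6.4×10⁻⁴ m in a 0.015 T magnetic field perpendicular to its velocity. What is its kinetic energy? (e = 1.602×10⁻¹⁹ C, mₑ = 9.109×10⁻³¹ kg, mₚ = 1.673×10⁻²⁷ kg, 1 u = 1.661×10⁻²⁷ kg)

KE ≈ 1.3×10⁻¹⁸ J

v = |q|Br/m, then KE = ½mv² = (qBr)²/(2m).
v = (1.602×10⁻¹⁹)(0.015)(6.4×10⁻⁴)/9.109×10⁻³¹ ≈ 1.688×10⁶ m/s.
KE = ½(9.109×10⁻³¹)(1.688×10⁶)² ≈ 1.3×10⁻¹⁸ J.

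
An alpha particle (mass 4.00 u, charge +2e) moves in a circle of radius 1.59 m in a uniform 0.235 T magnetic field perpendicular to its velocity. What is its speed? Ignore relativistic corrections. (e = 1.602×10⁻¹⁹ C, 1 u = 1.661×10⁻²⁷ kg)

v ≈ 1.80×10⁷ m/s

From |q|vB = mv²/r, v = |q|Br/m.
v = (3.204×10⁻¹⁹)(0.235)(1.59)/6.644×10⁻²⁷ ≈ 1.80×10⁷ m/s.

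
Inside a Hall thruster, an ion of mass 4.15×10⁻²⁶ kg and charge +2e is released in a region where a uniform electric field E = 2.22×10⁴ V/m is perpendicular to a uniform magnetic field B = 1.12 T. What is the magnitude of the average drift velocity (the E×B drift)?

In crossed fields the guiding centre drifts at v_d = |E×B|/B² = E/B, independent of charge and mass.
v_d = 2.22×10⁴/1.12 = 1.98×10⁴ m/s.

v_d ≈ 1.98×10⁴ m/s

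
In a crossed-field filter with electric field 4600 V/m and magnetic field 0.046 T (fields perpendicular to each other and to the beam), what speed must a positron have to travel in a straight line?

For undeflected motion the electric and magnetic forces balance: qE = qvB.
v = E/B = 4600/0.046 = 1.0×10⁵ m/s.

v = 1.0×10⁵ m/s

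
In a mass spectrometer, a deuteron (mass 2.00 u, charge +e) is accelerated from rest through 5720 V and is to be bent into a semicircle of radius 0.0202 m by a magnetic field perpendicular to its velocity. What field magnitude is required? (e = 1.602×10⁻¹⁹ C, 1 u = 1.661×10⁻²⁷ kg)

B ≈ 0.762 T

v = √(2|q|V/m) = √(2·1.602×10⁻¹⁹·5720/3.322×10⁻²⁷) ≈ 7.428×10⁵ m/s.
B = mv/(|q|r) = (3.322×10⁻²⁷)(7.428×10⁵)/((1.602×10⁻¹⁹)(0.0202)) ≈ 0.762 T.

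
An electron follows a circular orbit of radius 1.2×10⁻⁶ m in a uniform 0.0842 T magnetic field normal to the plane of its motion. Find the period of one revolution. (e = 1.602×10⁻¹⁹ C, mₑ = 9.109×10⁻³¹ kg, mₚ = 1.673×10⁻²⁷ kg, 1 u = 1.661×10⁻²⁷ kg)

The cyclotron period depends only on m, q, B: T = 2πm/(|q|B).
T = 2π(9.109×10⁻³¹)/((1.602×10⁻¹⁹)(0.0842)) ≈ 4.24×10⁻¹⁰ s.

T ≈ 4.24×10⁻¹⁰ s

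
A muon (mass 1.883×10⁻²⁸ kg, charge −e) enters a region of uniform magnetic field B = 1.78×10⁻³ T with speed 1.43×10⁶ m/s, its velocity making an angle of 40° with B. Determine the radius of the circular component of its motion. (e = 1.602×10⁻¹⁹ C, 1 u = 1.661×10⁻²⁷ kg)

r ≈ 0.607 m

v⊥ = v sinθ = 1.43×10⁶·sin40° ≈ 9.192×10⁵ m/s.
r = m v⊥/(|q|B) = (1.883×10⁻²⁸)(9.192×10⁵)/((1.602×10⁻¹⁹)(1.78×10⁻³)) ≈ 0.607 m.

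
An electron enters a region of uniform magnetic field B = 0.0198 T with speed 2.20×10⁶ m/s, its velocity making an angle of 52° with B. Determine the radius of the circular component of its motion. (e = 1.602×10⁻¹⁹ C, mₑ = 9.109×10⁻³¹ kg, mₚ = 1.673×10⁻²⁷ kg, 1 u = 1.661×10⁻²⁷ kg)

r ≈ 4.98×10⁻⁴ m

v⊥ = v sinθ = 2.20×10⁶·sin52° ≈ 1.734×10⁶ m/s.
r = m v⊥/(|q|B) = (9.109×10⁻³¹)(1.734×10⁶)/((1.602×10⁻¹⁹)(0.0198)) ≈ 4.98×10⁻⁴ m.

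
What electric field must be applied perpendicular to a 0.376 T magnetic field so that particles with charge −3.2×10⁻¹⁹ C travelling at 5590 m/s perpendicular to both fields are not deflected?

E = 2100 V/m

For straight-line motion qE = qvB, so E = vB.
E = 5590 × 0.376 = 2100 V/m.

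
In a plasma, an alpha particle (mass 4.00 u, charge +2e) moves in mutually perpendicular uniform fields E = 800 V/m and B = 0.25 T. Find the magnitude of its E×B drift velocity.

v_d ≈ 3200 m/s

The E×B drift speed is v_d = E/B.
v_d = 800/0.25 = 3200 m/s.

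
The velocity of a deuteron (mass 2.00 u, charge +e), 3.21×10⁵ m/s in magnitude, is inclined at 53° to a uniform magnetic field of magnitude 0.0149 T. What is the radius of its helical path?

v⊥ = v sinθ = 3.21×10⁵·sin53° ≈ 2.564×10⁵ m/s.
r = m v⊥/(|q|B) = (3.322×10⁻²⁷)(2.564×10⁵)/((1.602×10⁻¹⁹)(0.0149)) ≈ 0.357 m.

r ≈ 0.357 m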